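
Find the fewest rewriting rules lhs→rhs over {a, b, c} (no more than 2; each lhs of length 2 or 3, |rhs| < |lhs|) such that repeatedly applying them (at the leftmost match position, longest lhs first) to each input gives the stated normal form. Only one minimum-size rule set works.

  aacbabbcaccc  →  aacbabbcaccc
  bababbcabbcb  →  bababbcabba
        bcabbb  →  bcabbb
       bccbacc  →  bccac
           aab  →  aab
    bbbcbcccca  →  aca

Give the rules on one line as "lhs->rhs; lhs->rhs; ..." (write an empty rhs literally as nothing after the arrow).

bac->a; bcb->ba

  | aacbabbcaccc
  | bababbcabbcb => bababbcabba
  | bcabbb
  | bccbacc => bccac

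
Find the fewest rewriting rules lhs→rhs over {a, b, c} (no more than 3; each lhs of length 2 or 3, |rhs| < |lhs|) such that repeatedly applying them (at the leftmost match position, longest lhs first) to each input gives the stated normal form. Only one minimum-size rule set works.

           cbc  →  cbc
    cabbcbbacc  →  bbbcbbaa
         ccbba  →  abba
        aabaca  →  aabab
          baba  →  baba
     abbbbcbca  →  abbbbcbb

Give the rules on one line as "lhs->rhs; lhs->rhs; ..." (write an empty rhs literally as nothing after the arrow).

ca->b; cc->a

  | cbc
  | cabbcbbacc => bbbcbbacc => bbbcbbaa
  | ccbba => abba
  | aabaca => aabab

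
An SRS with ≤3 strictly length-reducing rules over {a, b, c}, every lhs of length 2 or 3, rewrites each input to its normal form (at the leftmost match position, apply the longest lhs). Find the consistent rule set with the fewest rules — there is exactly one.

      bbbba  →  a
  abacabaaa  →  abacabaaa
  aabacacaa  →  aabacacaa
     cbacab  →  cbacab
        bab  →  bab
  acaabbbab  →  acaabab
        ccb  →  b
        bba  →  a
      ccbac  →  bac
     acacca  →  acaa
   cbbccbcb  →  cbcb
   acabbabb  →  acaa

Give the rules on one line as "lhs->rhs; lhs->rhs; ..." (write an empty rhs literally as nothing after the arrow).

  | bbbba => bba => a
  | abacabaaa
  | aabacacaa
  | cbacab

bb->; cc->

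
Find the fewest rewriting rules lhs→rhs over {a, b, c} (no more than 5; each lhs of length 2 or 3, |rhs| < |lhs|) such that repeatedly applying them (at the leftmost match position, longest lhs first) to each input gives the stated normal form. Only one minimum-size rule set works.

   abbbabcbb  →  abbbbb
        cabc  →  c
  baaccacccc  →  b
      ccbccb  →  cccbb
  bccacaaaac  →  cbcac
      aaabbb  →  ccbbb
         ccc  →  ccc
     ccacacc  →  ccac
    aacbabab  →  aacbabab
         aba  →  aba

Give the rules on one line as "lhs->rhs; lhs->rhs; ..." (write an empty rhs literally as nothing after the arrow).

aaa->cc; abc->; acc->; bcc->cb

  | abbbabcbb => abbbbb
  | cabc => c
  | baaccacccc => baacccc => bacc => b
  | ccbccb => cccbb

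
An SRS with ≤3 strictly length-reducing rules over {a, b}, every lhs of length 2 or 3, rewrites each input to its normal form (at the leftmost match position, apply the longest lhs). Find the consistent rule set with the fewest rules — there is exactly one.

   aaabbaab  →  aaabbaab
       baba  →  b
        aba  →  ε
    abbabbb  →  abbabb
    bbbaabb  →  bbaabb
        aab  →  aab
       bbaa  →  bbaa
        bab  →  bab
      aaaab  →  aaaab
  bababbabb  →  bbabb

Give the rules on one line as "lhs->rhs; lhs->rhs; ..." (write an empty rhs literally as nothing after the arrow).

  | aaabbaab
  | baba => b
  | aba => ε
  | abbabbb => abbabb

aba->; bbb->bb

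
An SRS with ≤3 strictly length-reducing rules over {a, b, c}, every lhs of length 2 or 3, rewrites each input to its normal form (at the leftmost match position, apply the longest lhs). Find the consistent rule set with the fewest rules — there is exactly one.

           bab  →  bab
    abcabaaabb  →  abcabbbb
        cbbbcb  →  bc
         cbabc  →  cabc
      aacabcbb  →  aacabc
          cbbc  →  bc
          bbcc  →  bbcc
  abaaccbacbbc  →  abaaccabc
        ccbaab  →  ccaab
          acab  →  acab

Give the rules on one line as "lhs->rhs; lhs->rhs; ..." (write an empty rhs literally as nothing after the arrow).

aaa->b; cb->c; cbc->bc

  | bab
  | abcabaaabb => abcabbbb
  | cbbbcb => cbbcb => cbcb => bcb => bc
  | cbabc => cabc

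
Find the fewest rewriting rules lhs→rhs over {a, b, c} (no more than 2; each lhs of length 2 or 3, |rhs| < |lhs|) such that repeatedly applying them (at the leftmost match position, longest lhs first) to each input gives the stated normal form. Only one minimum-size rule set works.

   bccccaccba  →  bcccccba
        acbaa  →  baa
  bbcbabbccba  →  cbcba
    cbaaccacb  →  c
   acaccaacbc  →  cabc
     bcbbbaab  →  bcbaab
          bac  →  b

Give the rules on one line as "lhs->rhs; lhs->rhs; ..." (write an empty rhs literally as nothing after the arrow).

ac->; bb->

  | bccccaccba => bcccccba
  | acbaa => baa
  | bbcbabbccba => cbabbccba => cbaccba => cbcba
  | cbaaccacb => cbacacb => cbacb => cbb => c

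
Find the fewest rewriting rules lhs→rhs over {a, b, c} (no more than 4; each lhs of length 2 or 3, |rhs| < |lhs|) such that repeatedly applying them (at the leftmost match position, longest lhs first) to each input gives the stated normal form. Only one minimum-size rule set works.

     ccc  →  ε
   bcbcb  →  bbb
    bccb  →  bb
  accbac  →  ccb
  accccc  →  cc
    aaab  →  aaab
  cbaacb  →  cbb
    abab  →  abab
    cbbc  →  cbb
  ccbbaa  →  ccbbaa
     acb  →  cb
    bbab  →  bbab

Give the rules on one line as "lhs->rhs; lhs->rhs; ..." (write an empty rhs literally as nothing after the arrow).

ac->c; bc->b; ccc->

  | ccc => ε
  | bcbcb => bbcb => bbb
  | bccb => bcb => bb
  | accbac => ccbac => ccbc => ccb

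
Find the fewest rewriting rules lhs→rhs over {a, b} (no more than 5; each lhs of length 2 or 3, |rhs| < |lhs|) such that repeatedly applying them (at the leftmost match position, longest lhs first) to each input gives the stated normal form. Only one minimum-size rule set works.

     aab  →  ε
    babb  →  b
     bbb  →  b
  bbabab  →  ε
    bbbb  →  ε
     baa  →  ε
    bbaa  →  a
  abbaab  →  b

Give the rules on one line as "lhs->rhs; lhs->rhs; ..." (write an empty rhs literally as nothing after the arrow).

  | aab => bb => ε
  | babb => bbb => b
  | bbb => b
  | bbabab => bab => bb => ε

aa->b; ab->b; bb->; bba->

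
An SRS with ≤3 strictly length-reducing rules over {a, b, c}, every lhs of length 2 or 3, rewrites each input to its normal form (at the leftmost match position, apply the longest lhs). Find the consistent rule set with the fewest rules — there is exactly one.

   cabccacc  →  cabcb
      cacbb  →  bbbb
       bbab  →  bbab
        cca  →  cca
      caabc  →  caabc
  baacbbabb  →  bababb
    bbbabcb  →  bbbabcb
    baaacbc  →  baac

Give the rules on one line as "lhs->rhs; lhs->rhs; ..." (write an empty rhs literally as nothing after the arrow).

acb->; bbc->b; cac->bb

  | cabccacc => cabcbbc => cabcb
  | cacbb => bbbb
  | bbab
  | cca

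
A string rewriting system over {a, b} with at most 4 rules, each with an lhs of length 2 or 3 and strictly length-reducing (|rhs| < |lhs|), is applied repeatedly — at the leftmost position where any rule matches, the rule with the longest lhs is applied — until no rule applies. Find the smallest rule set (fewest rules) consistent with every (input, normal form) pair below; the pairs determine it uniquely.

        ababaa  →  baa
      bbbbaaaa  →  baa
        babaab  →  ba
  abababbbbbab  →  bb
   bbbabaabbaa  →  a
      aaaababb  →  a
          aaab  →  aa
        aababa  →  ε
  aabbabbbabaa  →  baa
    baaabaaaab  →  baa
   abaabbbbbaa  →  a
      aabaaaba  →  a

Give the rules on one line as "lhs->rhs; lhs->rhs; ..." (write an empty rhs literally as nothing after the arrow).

aaa->aa; ab->a; aba->; bbb->

  | ababaa => baa
  | bbbbaaaa => baaaa => baaa => baa
  | babaab => bab => ba
  | abababbbbbab => babbbbbab => babbbbab => babbbab => babbab => babab => bb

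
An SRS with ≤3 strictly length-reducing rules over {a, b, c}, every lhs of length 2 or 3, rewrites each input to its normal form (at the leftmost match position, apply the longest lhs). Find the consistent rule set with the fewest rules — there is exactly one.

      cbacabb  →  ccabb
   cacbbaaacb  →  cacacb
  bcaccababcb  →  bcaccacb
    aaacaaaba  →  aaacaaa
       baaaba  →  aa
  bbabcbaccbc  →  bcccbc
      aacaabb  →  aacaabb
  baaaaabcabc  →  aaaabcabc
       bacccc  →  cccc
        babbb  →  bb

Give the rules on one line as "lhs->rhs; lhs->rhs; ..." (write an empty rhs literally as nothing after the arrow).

  | cbacabb => ccabb
  | cacbbaaacb => cacbaacb => cacacb
  | bcaccababcb => bcaccacb
  | aaacaaaba => aaacaaa

ba->; bab->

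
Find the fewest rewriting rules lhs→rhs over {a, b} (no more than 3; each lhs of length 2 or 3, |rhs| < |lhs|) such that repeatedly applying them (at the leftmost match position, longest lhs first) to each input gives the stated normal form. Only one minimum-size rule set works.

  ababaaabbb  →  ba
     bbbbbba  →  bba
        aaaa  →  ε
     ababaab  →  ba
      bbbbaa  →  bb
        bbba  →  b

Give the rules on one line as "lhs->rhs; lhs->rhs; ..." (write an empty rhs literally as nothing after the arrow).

aa->; ab->b; bbb->ba

  | ababaaabbb => babaaabbb => bbaaabbb => bbabbb => bbbbb => babb => bbb => ba
  | bbbbbba => babbba => bbbba => baba => bba
  | aaaa => aa => ε
  | ababaab => babaab => bbaab => bbb => ba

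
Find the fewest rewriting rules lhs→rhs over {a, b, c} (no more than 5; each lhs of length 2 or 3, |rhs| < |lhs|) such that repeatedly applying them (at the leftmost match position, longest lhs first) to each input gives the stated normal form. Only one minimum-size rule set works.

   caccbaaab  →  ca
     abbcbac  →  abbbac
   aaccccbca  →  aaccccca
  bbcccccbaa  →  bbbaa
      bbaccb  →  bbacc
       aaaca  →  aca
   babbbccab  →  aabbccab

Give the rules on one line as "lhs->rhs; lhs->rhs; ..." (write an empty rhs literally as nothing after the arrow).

  | caccbaaab => cacbaaab => cabaaab => cabab => caaa => ca
  | abbcbac => abbbac
  | aaccccbca => aaccccca
  | bbcccccbaa => bbccccbaa => bbcccbaa => bbccbaa => bbcbaa => bbbaa

aaa->a; bab->aa; cb->c; cba->ba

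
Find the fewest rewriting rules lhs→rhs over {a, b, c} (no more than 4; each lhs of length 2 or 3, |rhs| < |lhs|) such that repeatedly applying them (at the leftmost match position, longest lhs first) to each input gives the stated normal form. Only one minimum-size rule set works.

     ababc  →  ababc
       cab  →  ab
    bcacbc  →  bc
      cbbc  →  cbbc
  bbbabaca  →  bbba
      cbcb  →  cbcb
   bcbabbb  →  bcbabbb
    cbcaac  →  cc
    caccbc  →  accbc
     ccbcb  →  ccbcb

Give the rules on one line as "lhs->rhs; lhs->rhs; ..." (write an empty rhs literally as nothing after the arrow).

acb->; baa->; ca->a

  | ababc
  | cab => ab
  | bcacbc => bacbc => bc
  | cbbc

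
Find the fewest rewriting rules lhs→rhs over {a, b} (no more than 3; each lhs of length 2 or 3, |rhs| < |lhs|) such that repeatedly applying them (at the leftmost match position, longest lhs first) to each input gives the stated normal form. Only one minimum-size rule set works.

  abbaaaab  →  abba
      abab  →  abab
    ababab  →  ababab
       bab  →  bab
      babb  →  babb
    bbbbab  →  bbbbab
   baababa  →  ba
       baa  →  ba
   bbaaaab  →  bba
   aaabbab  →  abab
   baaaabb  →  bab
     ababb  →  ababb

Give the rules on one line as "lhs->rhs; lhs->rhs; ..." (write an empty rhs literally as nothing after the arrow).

  | abbaaaab => abbaaab => abbaab => abba
  | abab
  | ababab
  | bab

aa->a; aab->a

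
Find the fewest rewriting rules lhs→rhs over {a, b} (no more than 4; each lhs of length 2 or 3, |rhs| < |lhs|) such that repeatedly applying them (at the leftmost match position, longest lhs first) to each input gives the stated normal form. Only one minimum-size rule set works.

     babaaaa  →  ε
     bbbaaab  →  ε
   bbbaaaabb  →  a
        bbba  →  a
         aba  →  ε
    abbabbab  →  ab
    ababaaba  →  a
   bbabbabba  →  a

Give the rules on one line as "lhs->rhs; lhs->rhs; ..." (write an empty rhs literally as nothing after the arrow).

  | babaaaa => abaaaa => aaaaa => baa => aa => ε
  | bbbaaab => baaab => aaab => bb => ε
  | bbbaaaabb => baaaabb => aaaabb => babb => abb => a
  | bbba => ba => a

aa->; aaa->b; ba->a; bb->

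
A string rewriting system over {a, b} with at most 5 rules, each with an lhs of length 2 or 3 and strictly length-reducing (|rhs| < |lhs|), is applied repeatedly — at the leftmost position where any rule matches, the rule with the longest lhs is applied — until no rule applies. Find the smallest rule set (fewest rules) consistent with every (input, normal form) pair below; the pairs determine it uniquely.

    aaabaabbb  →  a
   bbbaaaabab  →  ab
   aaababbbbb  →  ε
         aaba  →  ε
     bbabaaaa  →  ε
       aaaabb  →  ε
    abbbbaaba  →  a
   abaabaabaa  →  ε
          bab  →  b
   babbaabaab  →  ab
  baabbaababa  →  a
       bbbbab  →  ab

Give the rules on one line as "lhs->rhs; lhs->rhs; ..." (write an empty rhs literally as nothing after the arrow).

aa->; ba->; bb->; bbb->a

  | aaabaabbb => abaabbb => aabbb => bbb => a
  | bbbaaaabab => aaaaabab => aaabab => abab => ab
  | aaababbbbb => ababbbbb => abbbbb => aabb => bb => ε
  | aaba => ba => ε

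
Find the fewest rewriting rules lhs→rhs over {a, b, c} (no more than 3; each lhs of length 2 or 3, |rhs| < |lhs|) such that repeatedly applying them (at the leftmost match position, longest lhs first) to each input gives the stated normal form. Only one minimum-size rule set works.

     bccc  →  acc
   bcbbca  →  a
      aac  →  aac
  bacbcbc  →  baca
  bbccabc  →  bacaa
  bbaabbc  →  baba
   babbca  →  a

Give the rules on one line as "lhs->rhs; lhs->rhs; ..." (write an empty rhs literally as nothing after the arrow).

  | bccc => acc
  | bcbbca => bbca => baa => a
  | aac
  | bacbcbc => bacbc => baca

baa->a; bc->a; bcb->b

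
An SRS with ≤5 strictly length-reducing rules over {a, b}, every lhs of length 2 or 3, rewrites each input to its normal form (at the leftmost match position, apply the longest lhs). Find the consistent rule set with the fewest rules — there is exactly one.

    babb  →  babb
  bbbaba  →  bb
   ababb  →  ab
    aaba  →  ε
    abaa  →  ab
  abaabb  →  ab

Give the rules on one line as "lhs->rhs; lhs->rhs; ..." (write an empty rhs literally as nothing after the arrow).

aa->b; aba->ab; bba->; bbb->ba

  | babb
  | bbbaba => baaba => bbba => baa => bb
  | ababb => abbb => aba => ab
  | aaba => bba => ε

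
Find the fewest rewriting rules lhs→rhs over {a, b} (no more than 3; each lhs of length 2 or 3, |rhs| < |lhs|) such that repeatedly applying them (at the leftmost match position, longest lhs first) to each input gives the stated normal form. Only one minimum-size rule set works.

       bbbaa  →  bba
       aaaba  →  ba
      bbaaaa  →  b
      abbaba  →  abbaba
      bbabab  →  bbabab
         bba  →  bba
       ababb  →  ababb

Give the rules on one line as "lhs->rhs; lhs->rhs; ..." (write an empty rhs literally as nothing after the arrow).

aa->b; aaa->; baa->a

  | bbbaa => bba
  | aaaba => ba
  | bbaaaa => baaa => aa => b
  | abbaba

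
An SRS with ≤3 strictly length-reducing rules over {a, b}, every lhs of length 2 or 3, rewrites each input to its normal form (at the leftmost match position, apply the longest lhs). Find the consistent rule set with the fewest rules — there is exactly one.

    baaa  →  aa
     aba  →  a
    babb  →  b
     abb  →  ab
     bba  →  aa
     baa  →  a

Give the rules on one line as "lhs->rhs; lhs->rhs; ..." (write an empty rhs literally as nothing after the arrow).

  | baaa => aa
  | aba => a
  | babb => bb => b
  | abb => ab

ba->; bb->b; bba->aa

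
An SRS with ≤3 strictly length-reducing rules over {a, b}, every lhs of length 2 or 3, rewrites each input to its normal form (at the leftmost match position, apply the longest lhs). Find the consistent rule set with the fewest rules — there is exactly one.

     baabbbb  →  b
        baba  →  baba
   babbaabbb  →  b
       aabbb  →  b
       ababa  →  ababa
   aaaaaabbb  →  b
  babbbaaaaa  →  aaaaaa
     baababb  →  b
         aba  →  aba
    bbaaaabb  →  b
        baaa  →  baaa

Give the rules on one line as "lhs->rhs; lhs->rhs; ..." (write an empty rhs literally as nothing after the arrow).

abb->bb; bb->b; bba->aa

  | baabbbb => babbbb => bbbbb => bbbb => bbb => bb => b
  | baba
  | babbaabbb => bbbaabbb => bbaabbb => aaabbb => aabbb => abbb => bbb => bb => b
  | aabbb => abbb => bbb => bb => b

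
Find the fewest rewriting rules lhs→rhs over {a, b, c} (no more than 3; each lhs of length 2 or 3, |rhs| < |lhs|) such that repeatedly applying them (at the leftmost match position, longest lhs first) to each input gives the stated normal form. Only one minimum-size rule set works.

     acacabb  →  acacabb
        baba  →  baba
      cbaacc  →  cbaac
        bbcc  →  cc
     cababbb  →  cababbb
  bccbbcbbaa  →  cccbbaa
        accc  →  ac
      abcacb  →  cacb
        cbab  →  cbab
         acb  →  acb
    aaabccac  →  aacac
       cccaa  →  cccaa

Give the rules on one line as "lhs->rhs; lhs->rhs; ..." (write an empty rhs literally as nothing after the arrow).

  | acacabb
  | baba
  | cbaacc => cbaac
  | bbcc => bcc => cc

abc->c; acc->ac; bc->c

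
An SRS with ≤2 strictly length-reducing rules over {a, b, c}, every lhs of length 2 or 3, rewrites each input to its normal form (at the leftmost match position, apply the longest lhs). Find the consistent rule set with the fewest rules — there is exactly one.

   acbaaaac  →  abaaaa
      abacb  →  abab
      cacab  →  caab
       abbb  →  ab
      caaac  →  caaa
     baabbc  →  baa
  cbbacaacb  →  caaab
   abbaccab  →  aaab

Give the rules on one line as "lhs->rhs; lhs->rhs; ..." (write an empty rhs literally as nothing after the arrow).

  | acbaaaac => abaaaac => abaaaa
  | abacb => abab
  | cacab => caab
  | abbb => ab

ac->a; bb->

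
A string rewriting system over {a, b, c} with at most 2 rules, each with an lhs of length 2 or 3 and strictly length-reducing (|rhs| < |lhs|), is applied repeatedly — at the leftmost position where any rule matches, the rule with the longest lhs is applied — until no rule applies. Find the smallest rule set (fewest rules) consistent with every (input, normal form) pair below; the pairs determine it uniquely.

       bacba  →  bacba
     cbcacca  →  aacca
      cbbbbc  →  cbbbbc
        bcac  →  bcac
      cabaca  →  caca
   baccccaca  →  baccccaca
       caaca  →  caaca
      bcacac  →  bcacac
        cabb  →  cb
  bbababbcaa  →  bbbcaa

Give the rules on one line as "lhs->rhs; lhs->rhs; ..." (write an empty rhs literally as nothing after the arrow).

  | bacba
  | cbcacca => aacca
  | cbbbbc
  | bcac

ab->; cbc->a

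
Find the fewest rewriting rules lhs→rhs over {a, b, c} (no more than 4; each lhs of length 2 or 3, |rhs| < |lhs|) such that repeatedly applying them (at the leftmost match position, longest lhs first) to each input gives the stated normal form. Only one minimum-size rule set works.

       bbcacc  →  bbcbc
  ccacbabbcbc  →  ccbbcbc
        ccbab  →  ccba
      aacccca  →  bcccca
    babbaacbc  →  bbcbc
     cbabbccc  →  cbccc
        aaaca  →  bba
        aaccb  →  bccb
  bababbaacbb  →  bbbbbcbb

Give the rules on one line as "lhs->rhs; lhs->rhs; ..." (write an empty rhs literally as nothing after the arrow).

  | bbcacc => bbcbc
  | ccacbabbcbc => ccbbabbcbc => ccbbcbc
  | ccbab => ccba
  | aacccca => bcccca

aa->b; ab->a; abb->; ac->b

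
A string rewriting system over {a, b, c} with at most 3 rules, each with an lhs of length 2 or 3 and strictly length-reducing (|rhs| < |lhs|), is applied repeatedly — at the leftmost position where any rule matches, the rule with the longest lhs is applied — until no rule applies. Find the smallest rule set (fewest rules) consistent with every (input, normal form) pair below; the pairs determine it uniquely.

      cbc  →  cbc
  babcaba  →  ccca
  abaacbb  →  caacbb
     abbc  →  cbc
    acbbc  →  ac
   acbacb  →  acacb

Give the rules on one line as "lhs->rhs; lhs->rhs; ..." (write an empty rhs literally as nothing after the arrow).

ab->c; ba->a; bbc->

  | cbc
  | babcaba => abcaba => ccaba => ccca
  | abaacbb => caacbb
  | abbc => cbc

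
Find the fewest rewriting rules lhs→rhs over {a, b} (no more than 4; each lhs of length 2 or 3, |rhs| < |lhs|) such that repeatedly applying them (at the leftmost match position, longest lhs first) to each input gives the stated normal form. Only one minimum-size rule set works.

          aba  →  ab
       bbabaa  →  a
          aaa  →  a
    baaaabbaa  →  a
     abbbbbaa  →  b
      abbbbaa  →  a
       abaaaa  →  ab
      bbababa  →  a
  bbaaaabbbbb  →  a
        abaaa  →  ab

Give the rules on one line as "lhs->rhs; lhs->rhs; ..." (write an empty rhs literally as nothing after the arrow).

aa->a; aab->; ba->b; bbb->aa

  | aba => ab
  | bbabaa => bbbaa => aaaa => aaa => aa => a
  | aaa => aa => a
  | baaaabbaa => baaabbaa => baabbaa => babbaa => bbbaa => aaaa => aaa => aa => a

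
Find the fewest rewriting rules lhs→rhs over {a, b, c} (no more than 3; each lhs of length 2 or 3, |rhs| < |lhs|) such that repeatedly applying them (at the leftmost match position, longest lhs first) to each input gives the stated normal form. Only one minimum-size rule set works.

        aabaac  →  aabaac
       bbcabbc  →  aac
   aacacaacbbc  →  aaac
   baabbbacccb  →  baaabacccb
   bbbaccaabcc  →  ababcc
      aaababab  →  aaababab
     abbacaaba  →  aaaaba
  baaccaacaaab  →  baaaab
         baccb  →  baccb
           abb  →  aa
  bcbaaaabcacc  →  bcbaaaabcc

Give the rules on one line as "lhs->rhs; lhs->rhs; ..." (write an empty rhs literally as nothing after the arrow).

  | aabaac
  | bbcabbc => acabbc => abbc => aac
  | aacacaacbbc => aacaacbbc => aaacbbc => aaacac => aaac
  | baabbbacccb => baaabacccb

bb->a; ca->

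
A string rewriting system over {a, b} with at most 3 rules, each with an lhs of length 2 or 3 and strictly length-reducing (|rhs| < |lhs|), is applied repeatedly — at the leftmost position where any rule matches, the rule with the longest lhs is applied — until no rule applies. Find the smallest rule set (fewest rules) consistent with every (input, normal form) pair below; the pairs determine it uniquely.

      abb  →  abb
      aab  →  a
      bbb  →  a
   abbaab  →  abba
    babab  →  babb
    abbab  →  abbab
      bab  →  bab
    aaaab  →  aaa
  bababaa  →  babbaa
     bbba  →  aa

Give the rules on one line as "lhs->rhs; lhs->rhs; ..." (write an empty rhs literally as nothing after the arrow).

  | abb
  | aab => a
  | bbb => a
  | abbaab => abba

aab->a; aba->ab; bbb->a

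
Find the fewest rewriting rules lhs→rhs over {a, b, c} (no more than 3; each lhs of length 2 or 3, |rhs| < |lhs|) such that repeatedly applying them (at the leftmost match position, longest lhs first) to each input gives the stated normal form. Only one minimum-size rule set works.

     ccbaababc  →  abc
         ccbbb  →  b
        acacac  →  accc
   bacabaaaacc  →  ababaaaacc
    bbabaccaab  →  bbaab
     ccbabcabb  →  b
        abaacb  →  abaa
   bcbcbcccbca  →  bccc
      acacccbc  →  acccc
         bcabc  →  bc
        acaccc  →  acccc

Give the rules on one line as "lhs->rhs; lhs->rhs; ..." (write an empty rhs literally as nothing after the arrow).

bac->ab; ca->c; cb->

  | ccbaababc => caababc => cababc => cbabc => abc
  | ccbbb => cbb => b
  | acacac => accac => accc
  | bacabaaaacc => ababaaaacc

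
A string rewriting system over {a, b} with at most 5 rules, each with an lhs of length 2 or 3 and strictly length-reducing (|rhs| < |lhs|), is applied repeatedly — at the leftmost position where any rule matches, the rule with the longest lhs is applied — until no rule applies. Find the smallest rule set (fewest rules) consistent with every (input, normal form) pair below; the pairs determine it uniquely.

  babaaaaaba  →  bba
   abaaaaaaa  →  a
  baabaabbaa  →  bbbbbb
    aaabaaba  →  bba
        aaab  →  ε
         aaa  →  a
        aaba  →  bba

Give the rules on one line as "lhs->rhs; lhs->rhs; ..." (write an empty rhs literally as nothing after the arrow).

aa->; aab->bb; ab->; bab->a

  | babaaaaaba => aaaaaaba => aaaaba => aaba => bba
  | abaaaaaaa => aaaaaaa => aaaaa => aaa => a
  | baabaabbaa => bbbaabbaa => bbbbbbaa => bbbbbb
  | aaabaaba => abaaba => aaba => bba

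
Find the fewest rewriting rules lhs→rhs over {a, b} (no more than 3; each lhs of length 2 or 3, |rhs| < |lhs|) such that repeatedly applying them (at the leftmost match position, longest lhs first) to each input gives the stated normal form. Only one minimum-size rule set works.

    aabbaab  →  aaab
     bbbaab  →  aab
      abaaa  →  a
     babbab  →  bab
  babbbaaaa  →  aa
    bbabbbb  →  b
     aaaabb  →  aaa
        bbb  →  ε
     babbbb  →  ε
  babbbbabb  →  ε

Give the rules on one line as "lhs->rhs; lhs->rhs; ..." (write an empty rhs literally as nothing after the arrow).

  | aabbaab => aaab
  | bbbaab => aab
  | abaaa => abba => a
  | babbab => bab

abb->; baa->bb; bbb->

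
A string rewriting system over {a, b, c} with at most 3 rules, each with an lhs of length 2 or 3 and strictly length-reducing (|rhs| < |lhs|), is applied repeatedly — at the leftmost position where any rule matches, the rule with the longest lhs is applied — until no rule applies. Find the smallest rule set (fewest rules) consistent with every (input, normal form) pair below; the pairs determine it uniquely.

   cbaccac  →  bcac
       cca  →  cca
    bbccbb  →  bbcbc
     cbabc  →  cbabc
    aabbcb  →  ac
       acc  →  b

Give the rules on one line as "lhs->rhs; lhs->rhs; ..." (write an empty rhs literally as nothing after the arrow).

abb->ac; acc->b; cbb->bc

  | cbaccac => cbbac => bcac
  | cca
  | bbccbb => bbcbc
  | cbabc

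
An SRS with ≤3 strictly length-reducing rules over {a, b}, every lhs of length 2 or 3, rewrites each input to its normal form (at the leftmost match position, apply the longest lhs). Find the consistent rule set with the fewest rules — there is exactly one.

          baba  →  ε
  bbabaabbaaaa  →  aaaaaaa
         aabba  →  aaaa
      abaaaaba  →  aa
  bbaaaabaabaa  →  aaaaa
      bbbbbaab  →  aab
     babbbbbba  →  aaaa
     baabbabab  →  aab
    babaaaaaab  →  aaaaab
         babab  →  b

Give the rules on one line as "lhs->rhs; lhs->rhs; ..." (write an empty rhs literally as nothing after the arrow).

aba->; ba->; bb->a

  | baba => ba => ε
  | bbabaabbaaaa => aabaabbaaaa => aabbaaaa => aaaaaaa
  | aabba => aaaa
  | abaaaaba => aaaba => aa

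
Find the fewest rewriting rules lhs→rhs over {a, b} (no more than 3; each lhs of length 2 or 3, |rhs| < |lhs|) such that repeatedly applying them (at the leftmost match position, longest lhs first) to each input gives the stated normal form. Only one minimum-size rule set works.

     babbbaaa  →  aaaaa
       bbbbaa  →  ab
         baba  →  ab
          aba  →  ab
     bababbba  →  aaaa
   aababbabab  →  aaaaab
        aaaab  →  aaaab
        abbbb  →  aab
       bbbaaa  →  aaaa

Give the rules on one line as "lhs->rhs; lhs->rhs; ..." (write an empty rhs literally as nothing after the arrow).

ba->b; bab->ab; bbb->a

  | babbbaaa => abbbaaa => aaaaa
  | bbbbaa => abaa => aba => ab
  | baba => aba => ab
  | aba => ab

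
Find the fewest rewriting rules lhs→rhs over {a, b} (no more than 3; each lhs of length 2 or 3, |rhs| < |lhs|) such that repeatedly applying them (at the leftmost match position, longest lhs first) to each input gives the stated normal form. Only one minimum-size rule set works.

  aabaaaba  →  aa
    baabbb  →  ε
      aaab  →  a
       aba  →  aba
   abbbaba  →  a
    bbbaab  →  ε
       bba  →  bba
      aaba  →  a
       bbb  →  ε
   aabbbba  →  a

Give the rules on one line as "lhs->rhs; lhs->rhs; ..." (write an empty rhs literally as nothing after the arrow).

aab->; bbb->

  | aabaaaba => aaaba => aa
  | baabbb => bbb => ε
  | aaab => a
  | aba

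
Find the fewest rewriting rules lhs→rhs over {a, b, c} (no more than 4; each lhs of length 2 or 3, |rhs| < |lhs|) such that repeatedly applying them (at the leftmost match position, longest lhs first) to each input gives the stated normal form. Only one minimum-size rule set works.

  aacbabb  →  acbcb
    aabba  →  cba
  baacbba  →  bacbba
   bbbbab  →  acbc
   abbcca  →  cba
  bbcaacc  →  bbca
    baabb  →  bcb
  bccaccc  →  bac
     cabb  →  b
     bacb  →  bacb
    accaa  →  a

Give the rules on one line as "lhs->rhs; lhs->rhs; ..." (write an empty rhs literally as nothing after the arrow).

aa->a; ab->c; bbb->ac; cc->

  | aacbabb => acbabb => acbcb
  | aabba => abba => cba
  | baacbba => bacbba
  | bbbbab => acbab => acbc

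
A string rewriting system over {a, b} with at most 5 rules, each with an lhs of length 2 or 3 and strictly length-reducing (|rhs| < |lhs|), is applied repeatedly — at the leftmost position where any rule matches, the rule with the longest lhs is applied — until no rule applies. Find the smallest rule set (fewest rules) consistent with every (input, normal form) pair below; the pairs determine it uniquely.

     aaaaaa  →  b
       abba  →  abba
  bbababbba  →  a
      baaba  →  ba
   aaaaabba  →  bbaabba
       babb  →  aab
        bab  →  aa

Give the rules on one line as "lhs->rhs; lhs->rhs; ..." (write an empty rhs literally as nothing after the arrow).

aaa->bb; aba->; bab->aa; bbb->

  | aaaaaa => bbaaa => bbbb => b
  | abba
  | bbababbba => baaabbba => bbbbbba => bbba => a
  | baaba => ba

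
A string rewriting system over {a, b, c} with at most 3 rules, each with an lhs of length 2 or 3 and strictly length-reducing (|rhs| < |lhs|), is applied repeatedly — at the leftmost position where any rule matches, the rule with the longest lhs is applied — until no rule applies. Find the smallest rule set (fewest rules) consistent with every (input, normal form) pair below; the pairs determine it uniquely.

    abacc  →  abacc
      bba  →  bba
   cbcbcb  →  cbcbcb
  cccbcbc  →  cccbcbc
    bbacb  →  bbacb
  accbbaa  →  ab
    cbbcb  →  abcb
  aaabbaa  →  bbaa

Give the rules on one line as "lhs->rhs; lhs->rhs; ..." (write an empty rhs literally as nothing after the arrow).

aaa->; cab->ba; cbb->ab

  | abacc
  | bba
  | cbcbcb
  | cccbcbc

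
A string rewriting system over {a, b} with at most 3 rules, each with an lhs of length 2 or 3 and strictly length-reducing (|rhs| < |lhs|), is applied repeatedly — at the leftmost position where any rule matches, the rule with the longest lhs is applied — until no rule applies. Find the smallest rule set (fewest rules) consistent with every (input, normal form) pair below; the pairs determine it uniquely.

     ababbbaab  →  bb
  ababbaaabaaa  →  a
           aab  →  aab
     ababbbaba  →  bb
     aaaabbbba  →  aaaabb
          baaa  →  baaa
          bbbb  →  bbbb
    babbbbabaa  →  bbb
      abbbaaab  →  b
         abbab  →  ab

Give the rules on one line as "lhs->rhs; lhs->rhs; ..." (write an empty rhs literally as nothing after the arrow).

  | ababbbaab => bbbbbaab => bbbab => bb
  | ababbaaabaaa => bbbbaaabaaa => bbaabaaa => abaaa => bbaa => a
  | aab
  | ababbbaba => bbbbbaba => bbbba => bb

aba->bb; bba->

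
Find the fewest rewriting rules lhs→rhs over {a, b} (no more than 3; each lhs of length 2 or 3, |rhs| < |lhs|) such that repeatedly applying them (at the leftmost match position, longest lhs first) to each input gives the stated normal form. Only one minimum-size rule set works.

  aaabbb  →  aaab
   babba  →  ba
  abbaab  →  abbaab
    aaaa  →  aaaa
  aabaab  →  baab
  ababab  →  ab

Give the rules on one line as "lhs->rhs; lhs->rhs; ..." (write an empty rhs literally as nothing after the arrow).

aba->ba; bab->; bbb->b

  | aaabbb => aaab
  | babba => ba
  | abbaab
  | aaaa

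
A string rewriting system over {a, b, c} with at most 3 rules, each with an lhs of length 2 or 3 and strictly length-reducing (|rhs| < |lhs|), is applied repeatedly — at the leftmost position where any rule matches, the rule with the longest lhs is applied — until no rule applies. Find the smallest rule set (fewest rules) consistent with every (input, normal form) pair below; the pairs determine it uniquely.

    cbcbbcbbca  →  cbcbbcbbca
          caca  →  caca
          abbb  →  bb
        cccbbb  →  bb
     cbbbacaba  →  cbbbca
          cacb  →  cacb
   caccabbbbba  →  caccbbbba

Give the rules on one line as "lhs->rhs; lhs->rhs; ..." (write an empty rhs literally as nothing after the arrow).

ab->; bac->bc; ccc->a

  | cbcbbcbbca
  | caca
  | abbb => bb
  | cccbbb => abbb => bb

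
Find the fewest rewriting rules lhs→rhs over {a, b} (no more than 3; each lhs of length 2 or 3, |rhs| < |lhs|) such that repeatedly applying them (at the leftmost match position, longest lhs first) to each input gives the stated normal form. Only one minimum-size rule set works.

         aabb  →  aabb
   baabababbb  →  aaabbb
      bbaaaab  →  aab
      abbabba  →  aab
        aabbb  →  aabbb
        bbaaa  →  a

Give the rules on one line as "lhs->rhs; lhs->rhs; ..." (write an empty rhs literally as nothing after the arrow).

ba->; bab->ab

  | aabb
  | baabababbb => abababbb => aababbb => aaabbb
  | bbaaaab => baaab => aab
  | abbabba => ababba => aabba => aab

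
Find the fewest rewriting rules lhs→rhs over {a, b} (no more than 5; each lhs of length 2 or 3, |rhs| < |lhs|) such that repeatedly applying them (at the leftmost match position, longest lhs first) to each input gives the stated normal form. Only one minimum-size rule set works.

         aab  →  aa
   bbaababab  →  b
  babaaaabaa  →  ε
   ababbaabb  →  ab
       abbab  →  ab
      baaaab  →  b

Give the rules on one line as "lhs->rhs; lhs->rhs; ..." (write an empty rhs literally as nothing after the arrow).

aab->aa; ba->; baa->ba; bb->b

  | aab => aa
  | bbaababab => baababab => bababab => babab => bab => b
  | babaaaabaa => baaaabaa => baaabaa => baabaa => babaa => baa => ba => ε
  | ababbaabb => abbaabb => abaabb => ababb => abb => ab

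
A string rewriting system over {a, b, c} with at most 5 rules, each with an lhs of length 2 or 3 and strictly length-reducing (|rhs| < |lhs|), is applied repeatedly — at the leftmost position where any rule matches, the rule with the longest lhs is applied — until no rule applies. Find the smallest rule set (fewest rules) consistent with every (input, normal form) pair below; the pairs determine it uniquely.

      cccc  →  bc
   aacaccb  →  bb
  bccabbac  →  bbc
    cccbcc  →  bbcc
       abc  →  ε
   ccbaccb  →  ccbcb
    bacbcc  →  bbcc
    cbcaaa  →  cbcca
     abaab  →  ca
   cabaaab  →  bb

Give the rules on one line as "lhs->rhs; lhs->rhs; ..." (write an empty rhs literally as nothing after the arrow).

aa->c; ab->a; ac->; ccc->b

  | cccc => bc
  | aacaccb => ccaccb => cccb => bb
  | bccabbac => bccabac => bccaac => bcccc => bbc
  | cccbcc => bbcc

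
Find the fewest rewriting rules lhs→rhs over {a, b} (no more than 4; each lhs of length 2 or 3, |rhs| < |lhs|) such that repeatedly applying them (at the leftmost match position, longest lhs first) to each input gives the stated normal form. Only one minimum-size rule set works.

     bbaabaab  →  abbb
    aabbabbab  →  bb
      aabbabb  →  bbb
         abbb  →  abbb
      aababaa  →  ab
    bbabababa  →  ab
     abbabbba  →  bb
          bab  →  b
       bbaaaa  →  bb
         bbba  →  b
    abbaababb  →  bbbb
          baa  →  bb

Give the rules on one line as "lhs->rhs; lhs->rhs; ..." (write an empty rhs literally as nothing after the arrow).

aa->b; bab->b; bba->ab

  | bbaabaab => ababaab => abaab => abbb
  | aabbabbab => bbbabbab => babbbab => bbbab => babb => bb
  | aabbabb => bbbabb => babbb => bbb
  | abbb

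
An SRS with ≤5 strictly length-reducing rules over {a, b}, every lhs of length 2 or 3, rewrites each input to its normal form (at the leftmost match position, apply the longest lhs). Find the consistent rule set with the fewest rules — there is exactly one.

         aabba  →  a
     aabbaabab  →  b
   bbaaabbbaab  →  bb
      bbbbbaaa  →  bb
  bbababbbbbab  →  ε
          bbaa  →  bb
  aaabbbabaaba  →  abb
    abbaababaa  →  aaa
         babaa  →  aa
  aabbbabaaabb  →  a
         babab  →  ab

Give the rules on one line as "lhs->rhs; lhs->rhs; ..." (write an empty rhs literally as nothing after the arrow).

  | aabba => bbba => a
  | aabbaabab => bbbaabab => aabab => bbab => b
  | bbaaabbbaab => bbaabbbaab => bbabbbaab => bbbaab => aab => bb
  | bbbbbaaa => bbaaa => bbaa => bba => bb

aab->bb; ba->b; bab->; bbb->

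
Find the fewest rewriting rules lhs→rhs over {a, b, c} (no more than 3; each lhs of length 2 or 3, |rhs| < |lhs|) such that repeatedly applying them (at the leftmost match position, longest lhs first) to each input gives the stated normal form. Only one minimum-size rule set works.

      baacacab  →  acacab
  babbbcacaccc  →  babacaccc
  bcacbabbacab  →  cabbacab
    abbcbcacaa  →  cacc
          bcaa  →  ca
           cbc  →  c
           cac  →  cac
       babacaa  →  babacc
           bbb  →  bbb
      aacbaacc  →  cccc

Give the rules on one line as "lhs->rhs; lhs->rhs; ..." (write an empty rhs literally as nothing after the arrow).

  | baacacab => bccacab => acacab
  | babbbcacaccc => babbaacaccc => babbccaccc => babacaccc
  | bcacbabbacab => aacbabbacab => ccbabbacab => cabbacab
  | abbcbcacaa => ababcacaa => abaaacaa => abcacaa => aaacaa => cacaa => cacc

aa->c; bc->a; cb->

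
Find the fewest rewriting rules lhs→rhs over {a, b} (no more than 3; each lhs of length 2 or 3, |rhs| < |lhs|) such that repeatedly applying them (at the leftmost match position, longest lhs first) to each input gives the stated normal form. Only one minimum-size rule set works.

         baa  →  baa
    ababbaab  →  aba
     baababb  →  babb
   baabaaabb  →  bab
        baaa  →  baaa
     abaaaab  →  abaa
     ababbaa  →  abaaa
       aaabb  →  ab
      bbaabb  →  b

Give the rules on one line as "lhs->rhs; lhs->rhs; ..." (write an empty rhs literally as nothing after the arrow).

  | baa
  | ababbaab => abaaab => aba
  | baababb => babb
  | baabaaabb => baaabb => bab

aab->; bba->a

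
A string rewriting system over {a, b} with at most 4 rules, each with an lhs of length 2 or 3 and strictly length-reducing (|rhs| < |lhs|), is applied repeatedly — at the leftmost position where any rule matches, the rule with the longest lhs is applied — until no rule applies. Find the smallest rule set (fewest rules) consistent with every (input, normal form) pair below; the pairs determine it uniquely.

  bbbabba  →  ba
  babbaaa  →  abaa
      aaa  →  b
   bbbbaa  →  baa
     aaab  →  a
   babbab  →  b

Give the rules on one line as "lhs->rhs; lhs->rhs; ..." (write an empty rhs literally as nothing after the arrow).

  | bbbabba => ababba => abba => ba
  | babbaaa => bbaaa => abaa
  | aaa => b
  | bbbbaa => abbaa => baa

aaa->b; abb->b; bb->a; bba->ab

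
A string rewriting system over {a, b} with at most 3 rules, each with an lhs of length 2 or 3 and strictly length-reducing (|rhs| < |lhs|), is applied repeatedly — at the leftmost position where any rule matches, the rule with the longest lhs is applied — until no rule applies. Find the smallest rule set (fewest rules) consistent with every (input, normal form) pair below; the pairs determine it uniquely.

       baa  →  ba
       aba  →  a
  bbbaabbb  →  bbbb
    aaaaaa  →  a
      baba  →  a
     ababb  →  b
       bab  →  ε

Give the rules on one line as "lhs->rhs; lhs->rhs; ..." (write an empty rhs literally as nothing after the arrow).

aa->a; ab->; bab->

  | baa => ba
  | aba => a
  | bbbaabbb => bbbabbb => bbbb
  | aaaaaa => aaaaa => aaaa => aaa => aa => a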